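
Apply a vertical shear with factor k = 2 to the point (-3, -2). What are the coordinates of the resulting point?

Shear matrix for vertical shear with factor k = 2:
[[1, 0], [2, 1]]
Result: (-3, -2) → (-3, -8)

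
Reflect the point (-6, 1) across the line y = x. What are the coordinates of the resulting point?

Reflection across line y = x: (-6, 1) → (1, -6)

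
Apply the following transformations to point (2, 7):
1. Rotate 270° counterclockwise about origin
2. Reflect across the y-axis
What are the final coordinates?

Step 1: Rotate 270° → (7, -2)
Step 2: Reflect across y-axis → (-7, -2)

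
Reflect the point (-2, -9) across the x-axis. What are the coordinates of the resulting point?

Reflection across x-axis: (-2, -9) → (-2, 9)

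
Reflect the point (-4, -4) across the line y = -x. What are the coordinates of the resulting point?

Reflection across line y = -x: (-4, -4) → (4, 4)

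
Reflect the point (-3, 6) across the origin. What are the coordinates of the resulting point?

Reflection across origin: (-3, 6) → (3, -6)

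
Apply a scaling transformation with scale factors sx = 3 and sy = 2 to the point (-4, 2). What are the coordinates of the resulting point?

Scaling matrix:
[[3, 0], [0, 2]]
Result: (-4 × 3, 2 × 2) = (-12, 4)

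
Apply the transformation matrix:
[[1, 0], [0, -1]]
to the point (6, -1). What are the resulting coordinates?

Matrix multiplication:
[[1, 0], [0, -1]] × [6, -1]ᵀ
= [(1)(6) + (0)(-1), (0)(6) + (-1)(-1)]ᵀ
= [6, 1]ᵀ
Result: (6, 1)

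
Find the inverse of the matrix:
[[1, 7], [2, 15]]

For [[a,b],[c,d]], inverse = (1/det)·[[d,-b],[-c,a]]
det = (1)(15) - (7)(2) = 15 - 14 = 1
Inverse = [[15, -7], [-2, 1]]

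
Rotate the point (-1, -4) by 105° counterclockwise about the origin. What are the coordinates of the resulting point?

Rotation matrix for 105°: [[cos 105°, -sin 105°], [sin 105°, cos 105°]] ≈ [[-0.258819, -0.965926], [0.965926, -0.258819]]
[[-0.258819, -0.965926], [0.965926, -0.258819]] × [-1, -4]ᵀ ≈ [4.1225, 0.0694]ᵀ
Result: (4.1225, 0.0694)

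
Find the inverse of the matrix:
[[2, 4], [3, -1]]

For [[a,b],[c,d]], inverse = (1/det)·[[d,-b],[-c,a]]
det = (2)(-1) - (4)(3) = -2 - 12 = -14
Inverse = (1/-14)·[[-1, -4], [-3, 2]]
= [[1/14, 2/7], [3/14, -1/7]]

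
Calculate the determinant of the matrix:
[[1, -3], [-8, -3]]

For a 2×2 matrix [[a, b], [c, d]], det = ad - bc
det = (1)(-3) - (-3)(-8) = -3 - 24 = -27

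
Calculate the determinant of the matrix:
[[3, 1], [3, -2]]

For a 2×2 matrix [[a, b], [c, d]], det = ad - bc
det = (3)(-2) - (1)(3) = -6 - 3 = -9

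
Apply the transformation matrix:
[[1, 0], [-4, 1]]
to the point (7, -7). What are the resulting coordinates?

Matrix multiplication:
[[1, 0], [-4, 1]] × [7, -7]ᵀ
= [(1)(7) + (0)(-7), (-4)(7) + (1)(-7)]ᵀ
= [7, -35]ᵀ
Result: (7, -35)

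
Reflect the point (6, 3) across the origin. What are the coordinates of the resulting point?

Reflection across origin: (6, 3) → (-6, -3)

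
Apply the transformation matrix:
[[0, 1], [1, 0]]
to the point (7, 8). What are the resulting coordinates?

Matrix multiplication:
[[0, 1], [1, 0]] × [7, 8]ᵀ
= [(0)(7) + (1)(8), (1)(7) + (0)(8)]ᵀ
= [8, 7]ᵀ
Result: (8, 7)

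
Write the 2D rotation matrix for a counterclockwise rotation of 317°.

Rotation matrix formula: [[cos θ, -sin θ], [sin θ, cos θ]]
For θ = 317°:
cos(317°) = 0.7314
sin(317°) = -0.6820
Result: [[0.7314, 0.6820], [-0.6820, 0.7314]]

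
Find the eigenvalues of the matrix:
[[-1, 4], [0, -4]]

Characteristic equation: det(A - λI) = 0
λ² - (trace)λ + (det) = 0
trace = -1 + -4 = -5, det = (-1)(-4) - (4)(0) = 4
λ² - (-5)λ + (4) = 0
λ = (-5 ± √((-5)² - 4·(4))) / 2 = (-5 ± √9) / 2
Solving: λ = -4, -1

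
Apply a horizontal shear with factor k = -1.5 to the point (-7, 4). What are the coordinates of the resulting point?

Shear matrix for horizontal shear with factor k = -1.5:
[[1, -1.50], [0, 1]]
Result: (-7, 4) → (-13, 4)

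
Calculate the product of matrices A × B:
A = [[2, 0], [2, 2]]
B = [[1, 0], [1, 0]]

Matrix multiplication:
C[0][0] = 2×1 + 0×1 = 2
C[0][1] = 2×0 + 0×0 = 0
C[1][0] = 2×1 + 2×1 = 4
C[1][1] = 2×0 + 2×0 = 0
Result: [[2, 0], [4, 0]]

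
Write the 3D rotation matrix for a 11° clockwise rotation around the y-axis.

Rotation matrix for clockwise 11° around y-axis:
A clockwise rotation by 11° is a counterclockwise rotation by -11°.
cos(-11°) = 0.9816, sin(-11°) = -0.1908
Result: [[0.9816, 0, -0.1908], [0, 1, 0], [0.1908, 0, 0.9816]]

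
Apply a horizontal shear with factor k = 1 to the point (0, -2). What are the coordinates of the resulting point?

Shear matrix for horizontal shear with factor k = 1:
[[1, 1], [0, 1]]
Result: (0, -2) → (-2, -2)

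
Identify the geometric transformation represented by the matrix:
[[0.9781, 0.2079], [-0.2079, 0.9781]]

This matrix represents: rotation by 348° counterclockwise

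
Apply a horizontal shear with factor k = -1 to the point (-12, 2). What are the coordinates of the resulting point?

Shear matrix for horizontal shear with factor k = -1:
[[1, -1], [0, 1]]
Result: (-12, 2) → (-14, 2)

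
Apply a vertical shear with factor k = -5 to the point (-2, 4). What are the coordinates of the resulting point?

Shear matrix for vertical shear with factor k = -5:
[[1, 0], [-5, 1]]
Result: (-2, 4) → (-2, 14)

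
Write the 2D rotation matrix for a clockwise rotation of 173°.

Rotation matrix formula: [[cos θ, -sin θ], [sin θ, cos θ]]
A clockwise rotation by 173° is equivalent to a counterclockwise rotation by -173°.
For θ = -173°:
cos(-173°) = -0.9925
sin(-173°) = -0.1219
Result: [[-0.9925, 0.1219], [-0.1219, -0.9925]]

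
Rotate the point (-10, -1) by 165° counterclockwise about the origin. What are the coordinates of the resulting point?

Rotation matrix for 165°: [[cos 165°, -sin 165°], [sin 165°, cos 165°]] ≈ [[-0.965926, -0.258819], [0.258819, -0.965926]]
[[-0.965926, -0.258819], [0.258819, -0.965926]] × [-10, -1]ᵀ ≈ [9.9181, -1.6223]ᵀ
Result: (9.9181, -1.6223)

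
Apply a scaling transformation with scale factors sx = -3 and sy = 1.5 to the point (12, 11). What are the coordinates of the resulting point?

Scaling matrix:
[[-3, 0], [0, 1.50]]
Result: (12 × -3, 11 × 1.5) = (-36, 16.5)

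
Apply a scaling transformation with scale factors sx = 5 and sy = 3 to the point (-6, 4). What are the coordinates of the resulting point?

Scaling matrix:
[[5, 0], [0, 3]]
Result: (-6 × 5, 4 × 3) = (-30, 12)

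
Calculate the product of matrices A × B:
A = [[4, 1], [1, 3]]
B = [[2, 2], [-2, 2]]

Matrix multiplication:
C[0][0] = 4×2 + 1×-2 = 6
C[0][1] = 4×2 + 1×2 = 10
C[1][0] = 1×2 + 3×-2 = -4
C[1][1] = 1×2 + 3×2 = 8
Result: [[6, 10], [-4, 8]]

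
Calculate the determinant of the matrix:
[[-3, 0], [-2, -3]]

For a 2×2 matrix [[a, b], [c, d]], det = ad - bc
det = (-3)(-3) - (0)(-2) = 9 - 0 = 9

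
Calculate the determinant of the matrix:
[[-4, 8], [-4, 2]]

For a 2×2 matrix [[a, b], [c, d]], det = ad - bc
det = (-4)(2) - (8)(-4) = -8 - -32 = 24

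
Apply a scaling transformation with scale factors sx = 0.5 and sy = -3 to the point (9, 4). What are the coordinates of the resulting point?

Scaling matrix:
[[0.50, 0], [0, -3]]
Result: (9 × 0.5, 4 × -3) = (4.5, -12)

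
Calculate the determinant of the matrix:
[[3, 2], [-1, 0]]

For a 2×2 matrix [[a, b], [c, d]], det = ad - bc
det = (3)(0) - (2)(-1) = 0 - -2 = 2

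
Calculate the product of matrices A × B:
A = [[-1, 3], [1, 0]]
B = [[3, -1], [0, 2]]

Matrix multiplication:
C[0][0] = -1×3 + 3×0 = -3
C[0][1] = -1×-1 + 3×2 = 7
C[1][0] = 1×3 + 0×0 = 3
C[1][1] = 1×-1 + 0×2 = -1
Result: [[-3, 7], [3, -1]]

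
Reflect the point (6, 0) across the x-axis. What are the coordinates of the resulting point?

Reflection across x-axis: (6, 0) → (6, 0)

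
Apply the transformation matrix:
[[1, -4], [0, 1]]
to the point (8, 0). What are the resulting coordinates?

Matrix multiplication:
[[1, -4], [0, 1]] × [8, 0]ᵀ
= [(1)(8) + (-4)(0), (0)(8) + (1)(0)]ᵀ
= [8, 0]ᵀ
Result: (8, 0)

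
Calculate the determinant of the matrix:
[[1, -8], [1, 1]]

For a 2×2 matrix [[a, b], [c, d]], det = ad - bc
det = (1)(1) - (-8)(1) = 1 - -8 = 9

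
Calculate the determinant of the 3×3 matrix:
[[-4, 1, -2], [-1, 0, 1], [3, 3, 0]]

Expansion along first row:
det = -4·det([[0,1],[3,0]]) - 1·det([[-1,1],[3,0]]) + -2·det([[-1,0],[3,3]])
    = -4·(0·0 - 1·3) - 1·(-1·0 - 1·3) + -2·(-1·3 - 0·3)
    = -4·-3 - 1·-3 + -2·-3
    = 12 + 3 + 6 = 21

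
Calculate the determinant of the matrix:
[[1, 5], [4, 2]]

For a 2×2 matrix [[a, b], [c, d]], det = ad - bc
det = (1)(2) - (5)(4) = 2 - 20 = -18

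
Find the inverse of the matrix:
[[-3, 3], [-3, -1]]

For [[a,b],[c,d]], inverse = (1/det)·[[d,-b],[-c,a]]
det = (-3)(-1) - (3)(-3) = 3 - -9 = 12
Inverse = (1/12)·[[-1, -3], [3, -3]]
= [[-1/12, -1/4], [1/4, -1/4]]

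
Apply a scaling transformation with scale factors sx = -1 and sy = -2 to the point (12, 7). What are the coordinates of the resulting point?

Scaling matrix:
[[-1, 0], [0, -2]]
Result: (12 × -1, 7 × -2) = (-12, -14)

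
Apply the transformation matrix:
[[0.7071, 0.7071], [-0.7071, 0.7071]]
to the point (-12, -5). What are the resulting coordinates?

Matrix multiplication:
[[0.7071, 0.7071], [-0.7071, 0.7071]] × [-12, -5]ᵀ
= [(0.7071)(-12) + (0.7071)(-5), (-0.7071)(-12) + (0.7071)(-5)]ᵀ
= [-12.0207, 4.9497]ᵀ
Result: (-12.0207, 4.9497)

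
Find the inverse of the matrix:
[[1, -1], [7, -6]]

For [[a,b],[c,d]], inverse = (1/det)·[[d,-b],[-c,a]]
det = (1)(-6) - (-1)(7) = -6 - -7 = 1
Inverse = [[-6, 1], [-7, 1]]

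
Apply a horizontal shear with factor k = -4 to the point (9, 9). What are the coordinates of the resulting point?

Shear matrix for horizontal shear with factor k = -4:
[[1, -4], [0, 1]]
Result: (9, 9) → (-27, 9)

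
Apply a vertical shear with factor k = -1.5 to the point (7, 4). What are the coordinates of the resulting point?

Shear matrix for vertical shear with factor k = -1.5:
[[1, 0], [-1.50, 1]]
Result: (7, 4) → (7, -6.5)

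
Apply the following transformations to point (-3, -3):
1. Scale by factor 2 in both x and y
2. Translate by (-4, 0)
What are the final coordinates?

Step 1: Scale (-3, -3) by 2 → (-6, -6)
Step 2: Translate by (-4, 0) → (-10, -6)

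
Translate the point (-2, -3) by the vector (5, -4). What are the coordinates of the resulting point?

Translation by (5, -4) (homogeneous matrix [[1, 0, 5], [0, 1, -4], [0, 0, 1]]):
x' = -2 + 5 = 3
y' = -3 + -4 = -7
Result: (3, -7)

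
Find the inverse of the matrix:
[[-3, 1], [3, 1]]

For [[a,b],[c,d]], inverse = (1/det)·[[d,-b],[-c,a]]
det = (-3)(1) - (1)(3) = -3 - 3 = -6
Inverse = (1/-6)·[[1, -1], [-3, -3]]
= [[-1/6, 1/6], [1/2, 1/2]]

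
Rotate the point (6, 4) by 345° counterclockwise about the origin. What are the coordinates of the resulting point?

Rotation matrix for 345°: [[cos 345°, -sin 345°], [sin 345°, cos 345°]] ≈ [[0.965926, 0.258819], [-0.258819, 0.965926]]
[[0.965926, 0.258819], [-0.258819, 0.965926]] × [6, 4]ᵀ ≈ [6.8308, 2.3108]ᵀ
Result: (6.8308, 2.3108)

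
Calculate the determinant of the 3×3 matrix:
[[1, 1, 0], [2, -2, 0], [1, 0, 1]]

Expansion along first row:
det = 1·det([[-2,0],[0,1]]) - 1·det([[2,0],[1,1]]) + 0·det([[2,-2],[1,0]])
    = 1·(-2·1 - 0·0) - 1·(2·1 - 0·1) + 0·(2·0 - -2·1)
    = 1·-2 - 1·2 + 0·2
    = -2 + -2 + 0 = -4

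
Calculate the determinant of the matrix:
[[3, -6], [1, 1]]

For a 2×2 matrix [[a, b], [c, d]], det = ad - bc
det = (3)(1) - (-6)(1) = 3 - -6 = 9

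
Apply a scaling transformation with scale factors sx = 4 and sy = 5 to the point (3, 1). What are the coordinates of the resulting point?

Scaling matrix:
[[4, 0], [0, 5]]
Result: (3 × 4, 1 × 5) = (12, 5)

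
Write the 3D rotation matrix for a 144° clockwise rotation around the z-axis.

Rotation matrix for clockwise 144° around z-axis:
A clockwise rotation by 144° is a counterclockwise rotation by -144°.
cos(-144°) = -0.8090, sin(-144°) = -0.5878
Result: [[-0.8090, 0.5878, 0], [-0.5878, -0.8090, 0], [0, 0, 1]]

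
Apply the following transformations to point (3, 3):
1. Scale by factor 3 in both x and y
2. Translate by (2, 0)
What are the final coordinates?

Step 1: Scale (3, 3) by 3 → (9, 9)
Step 2: Translate by (2, 0) → (11, 9)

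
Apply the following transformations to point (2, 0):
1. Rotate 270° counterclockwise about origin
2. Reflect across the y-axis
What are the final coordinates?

Step 1: Rotate 270° → (0, -2)
Step 2: Reflect across y-axis → (0, -2)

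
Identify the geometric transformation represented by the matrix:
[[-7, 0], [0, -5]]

This matrix represents: non-uniform scaling by sx = -7, sy = -5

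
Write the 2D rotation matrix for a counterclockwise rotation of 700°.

Rotation matrix formula: [[cos θ, -sin θ], [sin θ, cos θ]]
For θ = 700°:
cos(700°) = 0.9397
sin(700°) = -0.3420
Result: [[0.9397, 0.3420], [-0.3420, 0.9397]]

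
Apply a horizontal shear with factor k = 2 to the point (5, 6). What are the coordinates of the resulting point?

Shear matrix for horizontal shear with factor k = 2:
[[1, 2], [0, 1]]
Result: (5, 6) → (17, 6)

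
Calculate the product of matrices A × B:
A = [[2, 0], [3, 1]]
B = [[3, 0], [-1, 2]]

Matrix multiplication:
C[0][0] = 2×3 + 0×-1 = 6
C[0][1] = 2×0 + 0×2 = 0
C[1][0] = 3×3 + 1×-1 = 8
C[1][1] = 3×0 + 1×2 = 2
Result: [[6, 0], [8, 2]]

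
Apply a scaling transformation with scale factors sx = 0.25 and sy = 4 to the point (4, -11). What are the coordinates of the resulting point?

Scaling matrix:
[[0.25, 0], [0, 4]]
Result: (4 × 0.25, -11 × 4) = (1, -44)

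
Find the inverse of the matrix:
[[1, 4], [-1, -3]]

For [[a,b],[c,d]], inverse = (1/det)·[[d,-b],[-c,a]]
det = (1)(-3) - (4)(-1) = -3 - -4 = 1
Inverse = [[-3, -4], [1, 1]]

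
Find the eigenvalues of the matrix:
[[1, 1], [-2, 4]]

Characteristic equation: det(A - λI) = 0
λ² - (trace)λ + (det) = 0
trace = 1 + 4 = 5, det = (1)(4) - (1)(-2) = 6
λ² - (5)λ + (6) = 0
λ = (5 ± √((5)² - 4·(6))) / 2 = (5 ± √1) / 2
Solving: λ = 2, 3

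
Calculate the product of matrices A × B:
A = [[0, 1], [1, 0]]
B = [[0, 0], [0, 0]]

Matrix multiplication:
C[0][0] = 0×0 + 1×0 = 0
C[0][1] = 0×0 + 1×0 = 0
C[1][0] = 1×0 + 0×0 = 0
C[1][1] = 1×0 + 0×0 = 0
Result: [[0, 0], [0, 0]]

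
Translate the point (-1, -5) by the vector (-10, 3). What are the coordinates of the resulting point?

Translation by (-10, 3) (homogeneous matrix [[1, 0, -10], [0, 1, 3], [0, 0, 1]]):
x' = -1 + -10 = -11
y' = -5 + 3 = -2
Result: (-11, -2)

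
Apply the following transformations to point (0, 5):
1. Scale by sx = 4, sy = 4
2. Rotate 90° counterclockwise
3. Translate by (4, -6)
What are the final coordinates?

Step 1: Scale → (0, 20)
Step 2: Rotate 90° → (-20, 0)
Step 3: Translate → (-16, -6)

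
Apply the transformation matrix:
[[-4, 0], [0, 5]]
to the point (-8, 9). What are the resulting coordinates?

Matrix multiplication:
[[-4, 0], [0, 5]] × [-8, 9]ᵀ
= [(-4)(-8) + (0)(9), (0)(-8) + (5)(9)]ᵀ
= [32, 45]ᵀ
Result: (32, 45)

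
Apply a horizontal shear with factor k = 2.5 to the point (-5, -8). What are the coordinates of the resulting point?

Shear matrix for horizontal shear with factor k = 2.5:
[[1, 2.50], [0, 1]]
Result: (-5, -8) → (-25, -8)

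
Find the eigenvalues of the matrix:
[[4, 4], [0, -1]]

Characteristic equation: det(A - λI) = 0
λ² - (trace)λ + (det) = 0
trace = 4 + -1 = 3, det = (4)(-1) - (4)(0) = -4
λ² - (3)λ + (-4) = 0
λ = (3 ± √((3)² - 4·(-4))) / 2 = (3 ± √25) / 2
Solving: λ = -1, 4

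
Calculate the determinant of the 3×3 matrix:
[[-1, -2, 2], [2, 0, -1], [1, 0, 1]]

Expansion along first row:
det = -1·det([[0,-1],[0,1]]) - -2·det([[2,-1],[1,1]]) + 2·det([[2,0],[1,0]])
    = -1·(0·1 - -1·0) - -2·(2·1 - -1·1) + 2·(2·0 - 0·1)
    = -1·0 - -2·3 + 2·0
    = 0 + 6 + 0 = 6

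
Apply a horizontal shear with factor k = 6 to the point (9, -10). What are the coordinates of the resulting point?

Shear matrix for horizontal shear with factor k = 6:
[[1, 6], [0, 1]]
Result: (9, -10) → (-51, -10)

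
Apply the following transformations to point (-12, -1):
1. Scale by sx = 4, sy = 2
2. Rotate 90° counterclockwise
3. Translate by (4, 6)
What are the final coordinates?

Step 1: Scale → (-48, -2)
Step 2: Rotate 90° → (2, -48)
Step 3: Translate → (6, -42)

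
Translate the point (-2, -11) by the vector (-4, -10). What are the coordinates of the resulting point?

Translation by (-4, -10) (homogeneous matrix [[1, 0, -4], [0, 1, -10], [0, 0, 1]]):
x' = -2 + -4 = -6
y' = -11 + -10 = -21
Result: (-6, -21)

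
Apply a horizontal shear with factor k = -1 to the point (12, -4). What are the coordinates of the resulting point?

Shear matrix for horizontal shear with factor k = -1:
[[1, -1], [0, 1]]
Result: (12, -4) → (16, -4)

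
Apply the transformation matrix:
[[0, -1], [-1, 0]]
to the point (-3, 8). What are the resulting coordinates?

Matrix multiplication:
[[0, -1], [-1, 0]] × [-3, 8]ᵀ
= [(0)(-3) + (-1)(8), (-1)(-3) + (0)(8)]ᵀ
= [-8, 3]ᵀ
Result: (-8, 3)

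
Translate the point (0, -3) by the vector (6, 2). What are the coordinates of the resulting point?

Translation by (6, 2) (homogeneous matrix [[1, 0, 6], [0, 1, 2], [0, 0, 1]]):
x' = 0 + 6 = 6
y' = -3 + 2 = -1
Result: (6, -1)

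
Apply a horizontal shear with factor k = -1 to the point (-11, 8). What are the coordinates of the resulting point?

Shear matrix for horizontal shear with factor k = -1:
[[1, -1], [0, 1]]
Result: (-11, 8) → (-19, 8)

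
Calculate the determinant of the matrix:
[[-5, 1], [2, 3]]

For a 2×2 matrix [[a, b], [c, d]], det = ad - bc
det = (-5)(3) - (1)(2) = -15 - 2 = -17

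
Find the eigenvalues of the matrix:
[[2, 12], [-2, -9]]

Characteristic equation: det(A - λI) = 0
λ² - (trace)λ + (det) = 0
trace = 2 + -9 = -7, det = (2)(-9) - (12)(-2) = 6
λ² - (-7)λ + (6) = 0
λ = (-7 ± √((-7)² - 4·(6))) / 2 = (-7 ± √25) / 2
Solving: λ = -6, -1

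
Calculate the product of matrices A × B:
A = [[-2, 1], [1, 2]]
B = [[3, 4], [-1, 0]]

Matrix multiplication:
C[0][0] = -2×3 + 1×-1 = -7
C[0][1] = -2×4 + 1×0 = -8
C[1][0] = 1×3 + 2×-1 = 1
C[1][1] = 1×4 + 2×0 = 4
Result: [[-7, -8], [1, 4]]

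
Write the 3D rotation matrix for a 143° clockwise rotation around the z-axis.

Rotation matrix for clockwise 143° around z-axis:
A clockwise rotation by 143° is a counterclockwise rotation by -143°.
cos(-143°) = -0.7986, sin(-143°) = -0.6018
Result: [[-0.7986, 0.6018, 0], [-0.6018, -0.7986, 0], [0, 0, 1]]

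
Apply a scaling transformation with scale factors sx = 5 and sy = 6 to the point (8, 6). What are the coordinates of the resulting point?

Scaling matrix:
[[5, 0], [0, 6]]
Result: (8 × 5, 6 × 6) = (40, 36)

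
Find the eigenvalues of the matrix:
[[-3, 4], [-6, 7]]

Characteristic equation: det(A - λI) = 0
λ² - (trace)λ + (det) = 0
trace = -3 + 7 = 4, det = (-3)(7) - (4)(-6) = 3
λ² - (4)λ + (3) = 0
λ = (4 ± √((4)² - 4·(3))) / 2 = (4 ± √4) / 2
Solving: λ = 1, 3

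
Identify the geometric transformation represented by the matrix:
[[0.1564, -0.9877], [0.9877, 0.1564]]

This matrix represents: rotation by 81° counterclockwise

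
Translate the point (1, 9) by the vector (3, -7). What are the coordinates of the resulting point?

Translation by (3, -7) (homogeneous matrix [[1, 0, 3], [0, 1, -7], [0, 0, 1]]):
x' = 1 + 3 = 4
y' = 9 + -7 = 2
Result: (4, 2)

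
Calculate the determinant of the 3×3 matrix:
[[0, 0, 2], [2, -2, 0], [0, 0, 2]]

Expansion along first row:
det = 0·det([[-2,0],[0,2]]) - 0·det([[2,0],[0,2]]) + 2·det([[2,-2],[0,0]])
    = 0·(-2·2 - 0·0) - 0·(2·2 - 0·0) + 2·(2·0 - -2·0)
    = 0·-4 - 0·4 + 2·0
    = 0 + 0 + 0 = 0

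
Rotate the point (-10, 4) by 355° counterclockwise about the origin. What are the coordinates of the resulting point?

Rotation matrix for 355°: [[cos 355°, -sin 355°], [sin 355°, cos 355°]] ≈ [[0.996195, 0.087156], [-0.087156, 0.996195]]
[[0.996195, 0.087156], [-0.087156, 0.996195]] × [-10, 4]ᵀ ≈ [-9.6133, 4.8563]ᵀ
Result: (-9.6133, 4.8563)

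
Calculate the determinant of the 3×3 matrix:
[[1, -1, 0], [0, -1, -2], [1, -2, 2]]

Expansion along first row:
det = 1·det([[-1,-2],[-2,2]]) - -1·det([[0,-2],[1,2]]) + 0·det([[0,-1],[1,-2]])
    = 1·(-1·2 - -2·-2) - -1·(0·2 - -2·1) + 0·(0·-2 - -1·1)
    = 1·-6 - -1·2 + 0·1
    = -6 + 2 + 0 = -4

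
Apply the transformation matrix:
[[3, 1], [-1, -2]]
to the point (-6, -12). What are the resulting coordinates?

Matrix multiplication:
[[3, 1], [-1, -2]] × [-6, -12]ᵀ
= [(3)(-6) + (1)(-12), (-1)(-6) + (-2)(-12)]ᵀ
= [-30, 30]ᵀ
Result: (-30, 30)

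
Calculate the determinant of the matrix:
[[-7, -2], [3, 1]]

For a 2×2 matrix [[a, b], [c, d]], det = ad - bc
det = (-7)(1) - (-2)(3) = -7 - -6 = -1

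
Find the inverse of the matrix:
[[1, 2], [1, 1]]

For [[a,b],[c,d]], inverse = (1/det)·[[d,-b],[-c,a]]
det = (1)(1) - (2)(1) = 1 - 2 = -1
Inverse = (1/-1)·[[1, -2], [-1, 1]]
= [[-1, 2], [1, -1]]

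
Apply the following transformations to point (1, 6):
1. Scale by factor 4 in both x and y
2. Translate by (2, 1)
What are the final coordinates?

Step 1: Scale (1, 6) by 4 → (4, 24)
Step 2: Translate by (2, 1) → (6, 25)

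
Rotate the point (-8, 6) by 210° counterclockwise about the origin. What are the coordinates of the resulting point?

Rotation matrix for 210°: [[cos 210°, -sin 210°], [sin 210°, cos 210°]] ≈ [[-0.866025, 0.500000], [-0.500000, -0.866025]]
[[-0.866025, 0.500000], [-0.500000, -0.866025]] × [-8, 6]ᵀ ≈ [9.9282, -1.1962]ᵀ
Result: (9.9282, -1.1962)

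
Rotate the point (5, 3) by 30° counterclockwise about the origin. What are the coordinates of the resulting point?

Rotation matrix for 30°: [[cos 30°, -sin 30°], [sin 30°, cos 30°]] ≈ [[0.866025, -0.500000], [0.500000, 0.866025]]
[[0.866025, -0.500000], [0.500000, 0.866025]] × [5, 3]ᵀ ≈ [2.8301, 5.0981]ᵀ
Result: (2.8301, 5.0981)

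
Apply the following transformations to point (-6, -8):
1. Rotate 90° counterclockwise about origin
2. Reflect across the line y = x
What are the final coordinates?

Step 1: Rotate 90° → (8, -6)
Step 2: Reflect across line y = x → (-6, 8)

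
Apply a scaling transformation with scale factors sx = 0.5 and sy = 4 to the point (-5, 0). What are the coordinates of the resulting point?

Scaling matrix:
[[0.50, 0], [0, 4]]
Result: (-5 × 0.5, 0 × 4) = (-2.5, 0)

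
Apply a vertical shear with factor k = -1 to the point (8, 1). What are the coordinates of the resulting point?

Shear matrix for vertical shear with factor k = -1:
[[1, 0], [-1, 1]]
Result: (8, 1) → (8, -7)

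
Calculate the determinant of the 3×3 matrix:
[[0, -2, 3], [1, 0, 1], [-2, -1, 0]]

Expansion along first row:
det = 0·det([[0,1],[-1,0]]) - -2·det([[1,1],[-2,0]]) + 3·det([[1,0],[-2,-1]])
    = 0·(0·0 - 1·-1) - -2·(1·0 - 1·-2) + 3·(1·-1 - 0·-2)
    = 0·1 - -2·2 + 3·-1
    = 0 + 4 + -3 = 1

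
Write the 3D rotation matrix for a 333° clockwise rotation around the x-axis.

Rotation matrix for clockwise 333° around x-axis:
A clockwise rotation by 333° is a counterclockwise rotation by -333°.
cos(-333°) = 0.8910, sin(-333°) = 0.4540
Result: [[1, 0, 0], [0, 0.8910, -0.4540], [0, 0.4540, 0.8910]]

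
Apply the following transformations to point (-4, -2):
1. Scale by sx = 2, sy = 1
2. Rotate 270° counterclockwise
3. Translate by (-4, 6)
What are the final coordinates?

Step 1: Scale → (-8, -2)
Step 2: Rotate 270° → (-2, 8)
Step 3: Translate → (-6, 14)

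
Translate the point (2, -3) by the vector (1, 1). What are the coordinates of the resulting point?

Translation by (1, 1) (homogeneous matrix [[1, 0, 1], [0, 1, 1], [0, 0, 1]]):
x' = 2 + 1 = 3
y' = -3 + 1 = -2
Result: (3, -2)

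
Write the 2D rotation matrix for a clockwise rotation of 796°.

Rotation matrix formula: [[cos θ, -sin θ], [sin θ, cos θ]]
A clockwise rotation by 796° is equivalent to a counterclockwise rotation by -796°.
For θ = -796°:
cos(-796°) = 0.2419
sin(-796°) = -0.9703
Result: [[0.2419, 0.9703], [-0.9703, 0.2419]]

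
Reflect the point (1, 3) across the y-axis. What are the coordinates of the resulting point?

Reflection across y-axis: (1, 3) → (-1, 3)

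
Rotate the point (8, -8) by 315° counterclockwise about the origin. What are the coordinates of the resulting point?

Rotation matrix for 315°: [[cos 315°, -sin 315°], [sin 315°, cos 315°]] ≈ [[0.707107, 0.707107], [-0.707107, 0.707107]]
[[0.707107, 0.707107], [-0.707107, 0.707107]] × [8, -8]ᵀ ≈ [0, -11.3137]ᵀ
Result: (0, -11.3137)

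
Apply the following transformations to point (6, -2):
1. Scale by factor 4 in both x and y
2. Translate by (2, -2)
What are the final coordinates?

Step 1: Scale (6, -2) by 4 → (24, -8)
Step 2: Translate by (2, -2) → (26, -10)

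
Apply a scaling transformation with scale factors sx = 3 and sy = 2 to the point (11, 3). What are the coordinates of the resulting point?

Scaling matrix:
[[3, 0], [0, 2]]
Result: (11 × 3, 3 × 2) = (33, 6)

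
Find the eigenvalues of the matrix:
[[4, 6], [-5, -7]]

Characteristic equation: det(A - λI) = 0
λ² - (trace)λ + (det) = 0
trace = 4 + -7 = -3, det = (4)(-7) - (6)(-5) = 2
λ² - (-3)λ + (2) = 0
λ = (-3 ± √((-3)² - 4·(2))) / 2 = (-3 ± √1) / 2
Solving: λ = -2, -1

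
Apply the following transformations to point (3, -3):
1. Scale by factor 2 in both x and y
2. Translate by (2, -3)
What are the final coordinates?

Step 1: Scale (3, -3) by 2 → (6, -6)
Step 2: Translate by (2, -3) → (8, -9)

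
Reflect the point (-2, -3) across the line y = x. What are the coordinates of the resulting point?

Reflection across line y = x: (-2, -3) → (-3, -2)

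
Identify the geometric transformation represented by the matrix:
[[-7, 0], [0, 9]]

This matrix represents: non-uniform scaling by sx = -7, sy = 9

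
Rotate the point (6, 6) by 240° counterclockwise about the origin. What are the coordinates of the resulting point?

Rotation matrix for 240°: [[cos 240°, -sin 240°], [sin 240°, cos 240°]] ≈ [[-0.500000, 0.866025], [-0.866025, -0.500000]]
[[-0.500000, 0.866025], [-0.866025, -0.500000]] × [6, 6]ᵀ ≈ [2.1962, -8.1962]ᵀ
Result: (2.1962, -8.1962)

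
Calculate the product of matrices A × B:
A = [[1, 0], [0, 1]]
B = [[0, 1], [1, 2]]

Matrix multiplication:
C[0][0] = 1×0 + 0×1 = 0
C[0][1] = 1×1 + 0×2 = 1
C[1][0] = 0×0 + 1×1 = 1
C[1][1] = 0×1 + 1×2 = 2
Result: [[0, 1], [1, 2]]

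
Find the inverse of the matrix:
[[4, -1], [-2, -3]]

For [[a,b],[c,d]], inverse = (1/det)·[[d,-b],[-c,a]]
det = (4)(-3) - (-1)(-2) = -12 - 2 = -14
Inverse = (1/-14)·[[-3, 1], [2, 4]]
= [[3/14, -1/14], [-1/7, -2/7]]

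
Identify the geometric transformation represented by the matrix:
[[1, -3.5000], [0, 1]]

This matrix represents: horizontal shear with factor -3.5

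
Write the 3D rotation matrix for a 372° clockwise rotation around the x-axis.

Rotation matrix for clockwise 372° around x-axis:
A clockwise rotation by 372° is a counterclockwise rotation by -372°.
cos(-372°) = 0.9781, sin(-372°) = -0.2079
Result: [[1, 0, 0], [0, 0.9781, 0.2079], [0, -0.2079, 0.9781]]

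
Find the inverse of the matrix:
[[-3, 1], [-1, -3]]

For [[a,b],[c,d]], inverse = (1/det)·[[d,-b],[-c,a]]
det = (-3)(-3) - (1)(-1) = 9 - -1 = 10
Inverse = (1/10)·[[-3, -1], [1, -3]]
= [[-3/10, -1/10], [1/10, -3/10]]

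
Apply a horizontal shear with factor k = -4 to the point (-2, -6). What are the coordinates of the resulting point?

Shear matrix for horizontal shear with factor k = -4:
[[1, -4], [0, 1]]
Result: (-2, -6) → (22, -6)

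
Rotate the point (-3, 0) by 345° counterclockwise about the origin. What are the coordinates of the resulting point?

Rotation matrix for 345°: [[cos 345°, -sin 345°], [sin 345°, cos 345°]] ≈ [[0.965926, 0.258819], [-0.258819, 0.965926]]
[[0.965926, 0.258819], [-0.258819, 0.965926]] × [-3, 0]ᵀ ≈ [-2.8978, 0.7765]ᵀ
Result: (-2.8978, 0.7765)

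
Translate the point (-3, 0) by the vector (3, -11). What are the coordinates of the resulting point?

Translation by (3, -11) (homogeneous matrix [[1, 0, 3], [0, 1, -11], [0, 0, 1]]):
x' = -3 + 3 = 0
y' = 0 + -11 = -11
Result: (0, -11)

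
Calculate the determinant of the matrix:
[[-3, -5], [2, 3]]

For a 2×2 matrix [[a, b], [c, d]], det = ad - bc
det = (-3)(3) - (-5)(2) = -9 - -10 = 1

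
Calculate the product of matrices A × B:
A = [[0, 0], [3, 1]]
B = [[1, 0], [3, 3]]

Matrix multiplication:
C[0][0] = 0×1 + 0×3 = 0
C[0][1] = 0×0 + 0×3 = 0
C[1][0] = 3×1 + 1×3 = 6
C[1][1] = 3×0 + 1×3 = 3
Result: [[0, 0], [6, 3]]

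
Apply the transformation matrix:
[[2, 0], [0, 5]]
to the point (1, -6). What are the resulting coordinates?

Matrix multiplication:
[[2, 0], [0, 5]] × [1, -6]ᵀ
= [(2)(1) + (0)(-6), (0)(1) + (5)(-6)]ᵀ
= [2, -30]ᵀ
Result: (2, -30)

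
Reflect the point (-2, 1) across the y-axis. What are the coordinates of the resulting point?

Reflection across y-axis: (-2, 1) → (2, 1)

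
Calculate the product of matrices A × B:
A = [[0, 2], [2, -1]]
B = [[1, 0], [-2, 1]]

Matrix multiplication:
C[0][0] = 0×1 + 2×-2 = -4
C[0][1] = 0×0 + 2×1 = 2
C[1][0] = 2×1 + -1×-2 = 4
C[1][1] = 2×0 + -1×1 = -1
Result: [[-4, 2], [4, -1]]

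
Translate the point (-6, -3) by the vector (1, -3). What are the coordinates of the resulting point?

Translation by (1, -3) (homogeneous matrix [[1, 0, 1], [0, 1, -3], [0, 0, 1]]):
x' = -6 + 1 = -5
y' = -3 + -3 = -6
Result: (-5, -6)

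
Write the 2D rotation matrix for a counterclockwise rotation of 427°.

Rotation matrix formula: [[cos θ, -sin θ], [sin θ, cos θ]]
For θ = 427°:
cos(427°) = 0.3907
sin(427°) = 0.9205
Result: [[0.3907, -0.9205], [0.9205, 0.3907]]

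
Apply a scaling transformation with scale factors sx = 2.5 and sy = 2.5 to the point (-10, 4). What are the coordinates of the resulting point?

Scaling matrix:
[[2.50, 0], [0, 2.50]]
Result: (-10 × 2.5, 4 × 2.5) = (-25, 10)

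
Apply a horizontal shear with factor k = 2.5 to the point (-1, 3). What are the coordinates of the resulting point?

Shear matrix for horizontal shear with factor k = 2.5:
[[1, 2.50], [0, 1]]
Result: (-1, 3) → (6.5, 3)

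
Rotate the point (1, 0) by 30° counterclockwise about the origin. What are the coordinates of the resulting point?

Rotation matrix for 30°: [[cos 30°, -sin 30°], [sin 30°, cos 30°]] ≈ [[0.866025, -0.500000], [0.500000, 0.866025]]
[[0.866025, -0.500000], [0.500000, 0.866025]] × [1, 0]ᵀ ≈ [0.8660, 0.5000]ᵀ
Result: (0.8660, 0.5000)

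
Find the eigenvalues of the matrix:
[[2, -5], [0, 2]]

Characteristic equation: det(A - λI) = 0
λ² - (trace)λ + (det) = 0
trace = 2 + 2 = 4, det = (2)(2) - (-5)(0) = 4
λ² - (4)λ + (4) = 0
λ = (4 ± √((4)² - 4·(4))) / 2 = (4 ± √0) / 2
Solving: λ = 2, 2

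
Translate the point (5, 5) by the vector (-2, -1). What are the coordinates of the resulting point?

Translation by (-2, -1) (homogeneous matrix [[1, 0, -2], [0, 1, -1], [0, 0, 1]]):
x' = 5 + -2 = 3
y' = 5 + -1 = 4
Result: (3, 4)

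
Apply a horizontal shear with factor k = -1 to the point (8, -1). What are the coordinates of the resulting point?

Shear matrix for horizontal shear with factor k = -1:
[[1, -1], [0, 1]]
Result: (8, -1) → (9, -1)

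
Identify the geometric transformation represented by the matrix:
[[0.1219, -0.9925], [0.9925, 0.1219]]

This matrix represents: rotation by 83° counterclockwise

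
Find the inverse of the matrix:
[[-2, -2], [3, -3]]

For [[a,b],[c,d]], inverse = (1/det)·[[d,-b],[-c,a]]
det = (-2)(-3) - (-2)(3) = 6 - -6 = 12
Inverse = (1/12)·[[-3, 2], [-3, -2]]
= [[-1/4, 1/6], [-1/4, -1/6]]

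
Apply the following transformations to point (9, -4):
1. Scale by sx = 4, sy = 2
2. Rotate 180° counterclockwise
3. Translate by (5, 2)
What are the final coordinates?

Step 1: Scale → (36, -8)
Step 2: Rotate 180° → (-36, 8)
Step 3: Translate → (-31, 10)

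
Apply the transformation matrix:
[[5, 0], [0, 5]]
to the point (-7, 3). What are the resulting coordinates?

Matrix multiplication:
[[5, 0], [0, 5]] × [-7, 3]ᵀ
= [(5)(-7) + (0)(3), (0)(-7) + (5)(3)]ᵀ
= [-35, 15]ᵀ
Result: (-35, 15)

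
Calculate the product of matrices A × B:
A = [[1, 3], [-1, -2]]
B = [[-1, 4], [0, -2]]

Matrix multiplication:
C[0][0] = 1×-1 + 3×0 = -1
C[0][1] = 1×4 + 3×-2 = -2
C[1][0] = -1×-1 + -2×0 = 1
C[1][1] = -1×4 + -2×-2 = 0
Result: [[-1, -2], [1, 0]]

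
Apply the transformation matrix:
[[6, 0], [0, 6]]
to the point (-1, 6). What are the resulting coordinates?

Matrix multiplication:
[[6, 0], [0, 6]] × [-1, 6]ᵀ
= [(6)(-1) + (0)(6), (0)(-1) + (6)(6)]ᵀ
= [-6, 36]ᵀ
Result: (-6, 36)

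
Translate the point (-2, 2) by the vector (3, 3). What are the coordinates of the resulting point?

Translation by (3, 3) (homogeneous matrix [[1, 0, 3], [0, 1, 3], [0, 0, 1]]):
x' = -2 + 3 = 1
y' = 2 + 3 = 5
Result: (1, 5)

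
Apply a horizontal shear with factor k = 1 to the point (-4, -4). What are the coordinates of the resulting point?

Shear matrix for horizontal shear with factor k = 1:
[[1, 1], [0, 1]]
Result: (-4, -4) → (-8, -4)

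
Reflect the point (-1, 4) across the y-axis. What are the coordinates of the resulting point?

Reflection across y-axis: (-1, 4) → (1, 4)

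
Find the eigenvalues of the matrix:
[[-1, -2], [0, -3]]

Characteristic equation: det(A - λI) = 0
λ² - (trace)λ + (det) = 0
trace = -1 + -3 = -4, det = (-1)(-3) - (-2)(0) = 3
λ² - (-4)λ + (3) = 0
λ = (-4 ± √((-4)² - 4·(3))) / 2 = (-4 ± √4) / 2
Solving: λ = -3, -1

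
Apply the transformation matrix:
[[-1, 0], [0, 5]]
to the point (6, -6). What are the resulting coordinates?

Matrix multiplication:
[[-1, 0], [0, 5]] × [6, -6]ᵀ
= [(-1)(6) + (0)(-6), (0)(6) + (5)(-6)]ᵀ
= [-6, -30]ᵀ
Result: (-6, -30)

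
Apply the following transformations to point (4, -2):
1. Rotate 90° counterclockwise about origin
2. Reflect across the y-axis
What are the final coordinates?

Step 1: Rotate 90° → (2, 4)
Step 2: Reflect across y-axis → (-2, 4)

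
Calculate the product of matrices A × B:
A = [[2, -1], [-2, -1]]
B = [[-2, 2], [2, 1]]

Matrix multiplication:
C[0][0] = 2×-2 + -1×2 = -6
C[0][1] = 2×2 + -1×1 = 3
C[1][0] = -2×-2 + -1×2 = 2
C[1][1] = -2×2 + -1×1 = -5
Result: [[-6, 3], [2, -5]]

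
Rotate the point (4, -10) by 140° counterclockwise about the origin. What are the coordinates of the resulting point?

Rotation matrix for 140°: [[cos 140°, -sin 140°], [sin 140°, cos 140°]] ≈ [[-0.766044, -0.642788], [0.642788, -0.766044]]
[[-0.766044, -0.642788], [0.642788, -0.766044]] × [4, -10]ᵀ ≈ [3.3637, 10.2316]ᵀ
Result: (3.3637, 10.2316)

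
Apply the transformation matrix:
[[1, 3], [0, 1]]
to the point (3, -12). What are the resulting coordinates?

Matrix multiplication:
[[1, 3], [0, 1]] × [3, -12]ᵀ
= [(1)(3) + (3)(-12), (0)(3) + (1)(-12)]ᵀ
= [-33, -12]ᵀ
Result: (-33, -12)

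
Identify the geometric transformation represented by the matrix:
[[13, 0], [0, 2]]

This matrix represents: non-uniform scaling by sx = 13, sy = 2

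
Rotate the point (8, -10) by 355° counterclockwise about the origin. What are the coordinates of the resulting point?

Rotation matrix for 355°: [[cos 355°, -sin 355°], [sin 355°, cos 355°]] ≈ [[0.996195, 0.087156], [-0.087156, 0.996195]]
[[0.996195, 0.087156], [-0.087156, 0.996195]] × [8, -10]ᵀ ≈ [7.0980, -10.6592]ᵀ
Result: (7.0980, -10.6592)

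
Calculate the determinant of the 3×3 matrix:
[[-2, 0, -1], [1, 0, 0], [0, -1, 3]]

Expansion along first row:
det = -2·det([[0,0],[-1,3]]) - 0·det([[1,0],[0,3]]) + -1·det([[1,0],[0,-1]])
    = -2·(0·3 - 0·-1) - 0·(1·3 - 0·0) + -1·(1·-1 - 0·0)
    = -2·0 - 0·3 + -1·-1
    = 0 + 0 + 1 = 1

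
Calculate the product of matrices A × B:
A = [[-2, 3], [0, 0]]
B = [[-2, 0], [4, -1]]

Matrix multiplication:
C[0][0] = -2×-2 + 3×4 = 16
C[0][1] = -2×0 + 3×-1 = -3
C[1][0] = 0×-2 + 0×4 = 0
C[1][1] = 0×0 + 0×-1 = 0
Result: [[16, -3], [0, 0]]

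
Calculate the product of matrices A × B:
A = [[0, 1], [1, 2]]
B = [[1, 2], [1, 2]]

Matrix multiplication:
C[0][0] = 0×1 + 1×1 = 1
C[0][1] = 0×2 + 1×2 = 2
C[1][0] = 1×1 + 2×1 = 3
C[1][1] = 1×2 + 2×2 = 6
Result: [[1, 2], [3, 6]]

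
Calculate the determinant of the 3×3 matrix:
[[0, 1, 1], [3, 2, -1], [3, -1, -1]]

Expansion along first row:
det = 0·det([[2,-1],[-1,-1]]) - 1·det([[3,-1],[3,-1]]) + 1·det([[3,2],[3,-1]])
    = 0·(2·-1 - -1·-1) - 1·(3·-1 - -1·3) + 1·(3·-1 - 2·3)
    = 0·-3 - 1·0 + 1·-9
    = 0 + 0 + -9 = -9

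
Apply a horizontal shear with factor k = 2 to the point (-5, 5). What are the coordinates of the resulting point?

Shear matrix for horizontal shear with factor k = 2:
[[1, 2], [0, 1]]
Result: (-5, 5) → (5, 5)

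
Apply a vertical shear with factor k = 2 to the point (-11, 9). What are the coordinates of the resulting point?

Shear matrix for vertical shear with factor k = 2:
[[1, 0], [2, 1]]
Result: (-11, 9) → (-11, -13)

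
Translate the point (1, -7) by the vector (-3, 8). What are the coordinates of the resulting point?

Translation by (-3, 8) (homogeneous matrix [[1, 0, -3], [0, 1, 8], [0, 0, 1]]):
x' = 1 + -3 = -2
y' = -7 + 8 = 1
Result: (-2, 1)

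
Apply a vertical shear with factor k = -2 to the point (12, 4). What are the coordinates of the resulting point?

Shear matrix for vertical shear with factor k = -2:
[[1, 0], [-2, 1]]
Result: (12, 4) → (12, -20)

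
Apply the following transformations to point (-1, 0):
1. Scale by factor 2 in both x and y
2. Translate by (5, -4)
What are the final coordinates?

Step 1: Scale (-1, 0) by 2 → (-2, 0)
Step 2: Translate by (5, -4) → (3, -4)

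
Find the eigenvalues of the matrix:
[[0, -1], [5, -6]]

Characteristic equation: det(A - λI) = 0
λ² - (trace)λ + (det) = 0
trace = 0 + -6 = -6, det = (0)(-6) - (-1)(5) = 5
λ² - (-6)λ + (5) = 0
λ = (-6 ± √((-6)² - 4·(5))) / 2 = (-6 ± √16) / 2
Solving: λ = -5, -1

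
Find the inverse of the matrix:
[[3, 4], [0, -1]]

For [[a,b],[c,d]], inverse = (1/det)·[[d,-b],[-c,a]]
det = (3)(-1) - (4)(0) = -3 - 0 = -3
Inverse = (1/-3)·[[-1, -4], [0, 3]]
= [[1/3, 4/3], [0, -1]]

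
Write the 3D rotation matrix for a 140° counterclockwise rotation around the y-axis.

Rotation matrix for counterclockwise 140° around y-axis:
cos(140°) = -0.7660, sin(140°) = 0.6428
Result: [[-0.7660, 0, 0.6428], [0, 1, 0], [-0.6428, 0, -0.7660]]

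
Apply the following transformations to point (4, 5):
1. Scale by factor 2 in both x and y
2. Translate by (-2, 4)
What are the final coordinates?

Step 1: Scale (4, 5) by 2 → (8, 10)
Step 2: Translate by (-2, 4) → (6, 14)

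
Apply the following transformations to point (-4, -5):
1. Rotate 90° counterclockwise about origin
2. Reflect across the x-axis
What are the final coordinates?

Step 1: Rotate 90° → (5, -4)
Step 2: Reflect across x-axis → (5, 4)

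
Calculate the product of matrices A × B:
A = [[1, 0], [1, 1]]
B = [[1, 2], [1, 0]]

Matrix multiplication:
C[0][0] = 1×1 + 0×1 = 1
C[0][1] = 1×2 + 0×0 = 2
C[1][0] = 1×1 + 1×1 = 2
C[1][1] = 1×2 + 1×0 = 2
Result: [[1, 2], [2, 2]]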